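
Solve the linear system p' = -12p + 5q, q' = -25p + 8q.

p(t) = c_1e^(-2t)sin(5t) - c_2e^(-2t)cos(5t), q(t) = 2c_1e^(-2t)sin(5t) + c_1e^(-2t)cos(5t) + c_2e^(-2t)sin(5t) - 2c_2e^(-2t)cos(5t)

Coefficient matrix A = [[-12, 5], [-25, 8]].
Characteristic polynomial det(A - λI) = λ^2 + 4λ + 29 = 0.
Eigenvalues λ = -2 ± 5i (complex conjugate pair).
For λ=-2+5i: an eigenvector is (0,1) - i(1,2) = (0 - i, 1 - 2i).
A real fundamental pair from Re and Im of e^((-2+5i)t)v: X_1 = e^(-2t)(cos(5t)·(0,1) + sin(5t)·(1,2)), X_2 = e^(-2t)(sin(5t)·(0,1) - cos(5t)·(1,2)).
General solution: c_1X_1 + c_2X_2.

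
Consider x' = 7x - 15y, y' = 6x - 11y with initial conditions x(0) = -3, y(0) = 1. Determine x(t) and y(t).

Coefficient matrix A = [[7, -15], [6, -11]].
Characteristic polynomial det(A - λI) = λ^2 + 4λ + 13 = 0.
Eigenvalues λ = -2 ± 3i (complex conjugate pair).
For λ=-2+3i: an eigenvector is (-2,-1) - i(-1,-1) = (-2 + i, -1 + i).
A real fundamental pair from Re and Im of e^((-2+3i)t)v: X_1 = e^(-2t)(cos(3t)·(-2,-1) + sin(3t)·(-1,-1)), X_2 = e^(-2t)(sin(3t)·(-2,-1) - cos(3t)·(-1,-1)).
General solution: K_1X_1 + K_2X_2.
Applying x(0)=-3, y(0)=1 gives K_1=4, K_2=5.

x(t) = -14e^(-2t)sin(3t) - 3e^(-2t)cos(3t), y(t) = -9e^(-2t)sin(3t) + e^(-2t)cos(3t)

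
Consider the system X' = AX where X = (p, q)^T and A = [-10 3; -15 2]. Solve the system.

Coefficient matrix A = [[-10, 3], [-15, 2]].
Characteristic polynomial det(A - λI) = λ^2 + 8λ + 25 = 0.
Eigenvalues λ = -4 ± 3i (complex conjugate pair).
For λ=-4+3i: an eigenvector is (1,2) - i(0,-1) = (1, 2 + i).
A real fundamental pair from Re and Im of e^((-4+3i)t)v: X_1 = e^(-4t)(cos(3t)·(1,2) + sin(3t)·(0,-1)), X_2 = e^(-4t)(sin(3t)·(1,2) - cos(3t)·(0,-1)).
General solution: c_1X_1 + c_2X_2.

p(t) = c_1e^(-4t)cos(3t) + c_2e^(-4t)sin(3t), q(t) = -c_1e^(-4t)sin(3t) + 2c_1e^(-4t)cos(3t) + 2c_2e^(-4t)sin(3t) + c_2e^(-4t)cos(3t)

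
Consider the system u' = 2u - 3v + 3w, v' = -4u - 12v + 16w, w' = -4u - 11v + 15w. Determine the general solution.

u(t) = c_1e^(2t) + c_3e^(-t), v(t) = 2c_1e^(2t) + c_2e^(4t) + 4c_3e^(-t), w(t) = 2c_1e^(2t) + c_2e^(4t) + 3c_3e^(-t)

Coefficient matrix A = [[2, -3, 3], [-4, -12, 16], [-4, -11, 15]].
det(A - λI) = 0 gives eigenvalues λ = 2, 4, -1.
For λ=2: eigenvector (1,2,2).
For λ=4: eigenvector (0,1,1).
For λ=-1: eigenvector (1,4,3).
General solution: c_1e^(2t)(1,2,2) + c_2e^(4t)(0,1,1) + c_3e^(-t)(1,4,3).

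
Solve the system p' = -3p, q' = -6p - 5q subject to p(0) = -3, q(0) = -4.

p(t) = -3e^(-3t), q(t) = 9e^(-3t) - 13e^(-5t)

Coefficient matrix A = [[-3, 0], [-6, -5]].
Characteristic polynomial det(A - λI) = λ^2 + 8λ + 15 = 0.
Eigenvalues λ = -5, -3.
For λ=-5: (A-λI) row 1 is [2, 0], so an eigenvector is (0, 1).
For λ=-3: (A-λI) row 2 is [-6, -2], so an eigenvector is (1, -3).
General solution: c_1e^(-5t)(0,1) + c_2e^(-3t)(1,-3).
Applying p(0)=-3, q(0)=-4 gives c_1=-13, c_2=-3.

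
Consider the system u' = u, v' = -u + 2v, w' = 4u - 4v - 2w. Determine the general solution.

Coefficient matrix A = [[1, 0, 0], [-1, 2, 0], [4, -4, -2]].
det(A - λI) = 0 gives eigenvalues λ = 1, -2, 2.
For λ=1: eigenvector (1,1,0).
For λ=-2: eigenvector (0,0,1).
For λ=2: eigenvector (0,-1,1).
General solution: C_1e^(t)(1,1,0) + C_2e^(-2t)(0,0,1) + C_3e^(2t)(0,-1,1).

u(t) = C_1e^(t), v(t) = C_1e^(t) - C_3e^(2t), w(t) = C_2e^(-2t) + C_3e^(2t)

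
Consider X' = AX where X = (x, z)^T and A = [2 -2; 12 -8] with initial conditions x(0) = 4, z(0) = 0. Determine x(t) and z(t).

x(t) = 12e^(-2t) - 8e^(-4t), z(t) = 24e^(-2t) - 24e^(-4t)

Coefficient matrix A = [[2, -2], [12, -8]].
Characteristic polynomial det(A - λI) = λ^2 + 6λ + 8 = 0.
Eigenvalues λ = -4, -2.
For λ=-4: (A-λI) row 1 is [6, -2], so an eigenvector is (1, 3).
For λ=-2: (A-λI) row 1 is [4, -2], so an eigenvector is (1, 2).
General solution: C_1e^(-4t)(1,3) + C_2e^(-2t)(1,2).
Applying x(0)=4, z(0)=0 gives C_1=-8, C_2=12.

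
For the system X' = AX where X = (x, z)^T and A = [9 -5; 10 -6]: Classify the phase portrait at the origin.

A = [[9,-5],[10,-6]]; det(A-λI) = λ^2 - 3λ - 4.
λ = 4, -1: opposite signs.

saddle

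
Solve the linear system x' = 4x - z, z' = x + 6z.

x(t) = K_1e^(5t) + K_2te^(5t) + 2K_2e^(5t), z(t) = -K_1e^(5t) - K_2te^(5t) - 3K_2e^(5t)

Coefficient matrix A = [[4, -1], [1, 6]].
Characteristic polynomial det(A - λI) = λ^2 - 10λ + 25 = 0.
Single eigenvalue λ = 5 with algebraic multiplicity 2.
Eigenvector v = (1,-1); generalized eigenvector w with (A-λI)w=v is (2,-3).
General solution: e^(5t)[K_1·v + K_2·(t·v + w)].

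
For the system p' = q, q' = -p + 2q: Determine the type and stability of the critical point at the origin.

A = [[0,1],[-1,2]]; det(A-λI) = λ^2 - 2λ + 1.
repeated λ = 1 with a single eigenvector.

unstable improper node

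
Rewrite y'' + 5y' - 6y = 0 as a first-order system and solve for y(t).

y(t) = C_1e^(-6t) + C_2e^(t)

Let x_1 = y, x_2 = y'. Then x_1' = x_2 and x_2' = 6x_1 - 5x_2.
A = [[0,1],[6,-5]]; det(A-λI) = λ^2 + 5λ - 6.
Eigenvalues λ = -6, 1 with eigenvectors (1,-6), (1,1).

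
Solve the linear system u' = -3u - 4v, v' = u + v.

Coefficient matrix A = [[-3, -4], [1, 1]].
Characteristic polynomial det(A - λI) = λ^2 + 2λ + 1 = 0.
Single eigenvalue λ = -1 with algebraic multiplicity 2.
Eigenvector v = (-2,1); generalized eigenvector w with (A-λI)w=v is (-1,1).
General solution: e^(-t)[K_1·v + K_2·(t·v + w)].

u(t) = -2K_1e^(-t) - 2K_2te^(-t) - K_2e^(-t), v(t) = K_1e^(-t) + K_2te^(-t) + K_2e^(-t)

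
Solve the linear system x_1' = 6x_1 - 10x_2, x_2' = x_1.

x_1(t) = -c_1e^(3t)sin(t) + 3c_1e^(3t)cos(t) + 3c_2e^(3t)sin(t) + c_2e^(3t)cos(t), x_2(t) = c_1e^(3t)cos(t) + c_2e^(3t)sin(t)

Coefficient matrix A = [[6, -10], [1, 0]].
Characteristic polynomial det(A - λI) = λ^2 - 6λ + 10 = 0.
Eigenvalues λ = 3 ± i (complex conjugate pair).
For λ=3+i: an eigenvector is (3,1) - i(-1,0) = (3 + i, 1).
A real fundamental pair from Re and Im of e^((3+i)t)v: X_1 = e^(3t)(cos(t)·(3,1) + sin(t)·(-1,0)), X_2 = e^(3t)(sin(t)·(3,1) - cos(t)·(-1,0)).
General solution: c_1X_1 + c_2X_2.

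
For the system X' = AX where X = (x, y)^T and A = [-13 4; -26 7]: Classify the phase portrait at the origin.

stable spiral

A = [[-13,4],[-26,7]]; det(A-λI) = λ^2 + 6λ + 13.
λ = -3 ± 2i: negative real part.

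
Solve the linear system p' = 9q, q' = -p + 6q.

p(t) = -3K_1e^(3t) - 3K_2te^(3t) + K_2e^(3t), q(t) = -K_1e^(3t) - K_2te^(3t)

Coefficient matrix A = [[0, 9], [-1, 6]].
Characteristic polynomial det(A - λI) = λ^2 - 6λ + 9 = 0.
Single eigenvalue λ = 3 with algebraic multiplicity 2.
Eigenvector v = (-3,-1); generalized eigenvector w with (A-λI)w=v is (1,0).
General solution: e^(3t)[K_1·v + K_2·(t·v + w)].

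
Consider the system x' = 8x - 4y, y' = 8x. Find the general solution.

Coefficient matrix A = [[8, -4], [8, 0]].
Characteristic polynomial det(A - λI) = λ^2 - 8λ + 32 = 0.
Eigenvalues λ = 4 ± 4i (complex conjugate pair).
For λ=4+4i: an eigenvector is (0,-1) - i(1,1) = (0 - i, -1 - i).
A real fundamental pair from Re and Im of e^((4+4i)t)v: X_1 = e^(4t)(cos(4t)·(0,-1) + sin(4t)·(1,1)), X_2 = e^(4t)(sin(4t)·(0,-1) - cos(4t)·(1,1)).
General solution: c_1X_1 + c_2X_2.

x(t) = c_1e^(4t)sin(4t) - c_2e^(4t)cos(4t), y(t) = c_1e^(4t)sin(4t) - c_1e^(4t)cos(4t) - c_2e^(4t)sin(4t) - c_2e^(4t)cos(4t)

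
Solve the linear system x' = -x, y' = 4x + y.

x(t) = c_2e^(-t), y(t) = c_1e^(t) - 2c_2e^(-t)

Coefficient matrix A = [[-1, 0], [4, 1]].
Characteristic polynomial det(A - λI) = λ^2 - 1 = 0.
Eigenvalues λ = 1, -1.
For λ=1: (A-λI) row 1 is [-2, 0], so an eigenvector is (0, 1).
For λ=-1: (A-λI) row 2 is [4, 2], so an eigenvector is (1, -2).
General solution: c_1e^(t)(0,1) + c_2e^(-t)(1,-2).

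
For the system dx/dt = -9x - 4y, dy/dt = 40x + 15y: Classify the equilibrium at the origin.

A = [[-9,-4],[40,15]]; det(A-λI) = λ^2 - 6λ + 25.
λ = 3 ± 4i: positive real part.

unstable spiral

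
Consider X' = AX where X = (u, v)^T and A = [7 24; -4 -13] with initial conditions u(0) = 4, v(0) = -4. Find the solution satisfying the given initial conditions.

Coefficient matrix A = [[7, 24], [-4, -13]].
Characteristic polynomial det(A - λI) = λ^2 + 6λ + 5 = 0.
Eigenvalues λ = -5, -1.
For λ=-5: (A-λI) row 1 is [12, 24], so an eigenvector is (2, -1).
For λ=-1: (A-λI) row 1 is [8, 24], so an eigenvector is (3, -1).
General solution: C_1e^(-5t)(2,-1) + C_2e^(-t)(3,-1).
Applying u(0)=4, v(0)=-4 gives C_1=8, C_2=-4.

u(t) = -12e^(-t) + 16e^(-5t), v(t) = 4e^(-t) - 8e^(-5t)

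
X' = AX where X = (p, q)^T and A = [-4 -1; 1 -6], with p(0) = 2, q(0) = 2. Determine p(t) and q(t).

p(t) = 2e^(-5t), q(t) = 2e^(-5t)

Coefficient matrix A = [[-4, -1], [1, -6]].
Characteristic polynomial det(A - λI) = λ^2 + 10λ + 25 = 0.
Single eigenvalue λ = -5 with algebraic multiplicity 2.
Eigenvector v = (-1,-1); generalized eigenvector w with (A-λI)w=v is (1,2).
General solution: e^(-5t)[K_1·v + K_2·(t·v + w)].
Applying p(0)=2, q(0)=2 gives K_1=-2, K_2=0.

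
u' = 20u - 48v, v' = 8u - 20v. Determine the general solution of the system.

u(t) = -3K_1e^(4t) - 2K_2e^(-4t), v(t) = -K_1e^(4t) - K_2e^(-4t)

Coefficient matrix A = [[20, -48], [8, -20]].
Characteristic polynomial det(A - λI) = λ^2 - 16 = 0.
Eigenvalues λ = 4, -4.
For λ=4: (A-λI) row 1 is [16, -48], so an eigenvector is (-3, -1).
For λ=-4: (A-λI) row 1 is [24, -48], so an eigenvector is (-2, -1).
General solution: K_1e^(4t)(-3,-1) + K_2e^(-4t)(-2,-1).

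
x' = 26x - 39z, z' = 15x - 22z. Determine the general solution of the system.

x(t) = 3C_1e^(2t)sin(3t) + 2C_1e^(2t)cos(3t) + 2C_2e^(2t)sin(3t) - 3C_2e^(2t)cos(3t), z(t) = 2C_1e^(2t)sin(3t) + C_1e^(2t)cos(3t) + C_2e^(2t)sin(3t) - 2C_2e^(2t)cos(3t)

Coefficient matrix A = [[26, -39], [15, -22]].
Characteristic polynomial det(A - λI) = λ^2 - 4λ + 13 = 0.
Eigenvalues λ = 2 ± 3i (complex conjugate pair).
For λ=2+3i: an eigenvector is (2,1) - i(3,2) = (2 - 3i, 1 - 2i).
A real fundamental pair from Re and Im of e^((2+3i)t)v: X_1 = e^(2t)(cos(3t)·(2,1) + sin(3t)·(3,2)), X_2 = e^(2t)(sin(3t)·(2,1) - cos(3t)·(3,2)).
General solution: C_1X_1 + C_2X_2.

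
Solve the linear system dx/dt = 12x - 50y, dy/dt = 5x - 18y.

Coefficient matrix A = [[12, -50], [5, -18]].
Characteristic polynomial det(A - λI) = λ^2 + 6λ + 34 = 0.
Eigenvalues λ = -3 ± 5i (complex conjugate pair).
For λ=-3+5i: an eigenvector is (3,1) - i(-1,0) = (3 + i, 1).
A real fundamental pair from Re and Im of e^((-3+5i)t)v: X_1 = e^(-3t)(cos(5t)·(3,1) + sin(5t)·(-1,0)), X_2 = e^(-3t)(sin(5t)·(3,1) - cos(5t)·(-1,0)).
General solution: C_1X_1 + C_2X_2.

x(t) = -C_1e^(-3t)sin(5t) + 3C_1e^(-3t)cos(5t) + 3C_2e^(-3t)sin(5t) + C_2e^(-3t)cos(5t), y(t) = C_1e^(-3t)cos(5t) + C_2e^(-3t)sin(5t)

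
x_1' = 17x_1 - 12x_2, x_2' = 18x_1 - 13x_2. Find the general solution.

x_1(t) = -2c_1e^(-t) - c_2e^(5t), x_2(t) = -3c_1e^(-t) - c_2e^(5t)

Coefficient matrix A = [[17, -12], [18, -13]].
Characteristic polynomial det(A - λI) = λ^2 - 4λ - 5 = 0.
Eigenvalues λ = -1, 5.
For λ=-1: (A-λI) row 1 is [18, -12], so an eigenvector is (-2, -3).
For λ=5: (A-λI) row 1 is [12, -12], so an eigenvector is (-1, -1).
General solution: c_1e^(-t)(-2,-3) + c_2e^(5t)(-1,-1).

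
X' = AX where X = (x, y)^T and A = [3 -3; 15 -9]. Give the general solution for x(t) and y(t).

Coefficient matrix A = [[3, -3], [15, -9]].
Characteristic polynomial det(A - λI) = λ^2 + 6λ + 18 = 0.
Eigenvalues λ = -3 ± 3i (complex conjugate pair).
For λ=-3+3i: an eigenvector is (1,2) - i(0,1) = (1, 2 - i).
A real fundamental pair from Re and Im of e^((-3+3i)t)v: X_1 = e^(-3t)(cos(3t)·(1,2) + sin(3t)·(0,1)), X_2 = e^(-3t)(sin(3t)·(1,2) - cos(3t)·(0,1)).
General solution: K_1X_1 + K_2X_2.

x(t) = K_1e^(-3t)cos(3t) + K_2e^(-3t)sin(3t), y(t) = K_1e^(-3t)sin(3t) + 2K_1e^(-3t)cos(3t) + 2K_2e^(-3t)sin(3t) - K_2e^(-3t)cos(3t)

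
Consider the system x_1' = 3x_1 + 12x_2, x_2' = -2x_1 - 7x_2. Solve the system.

x_1(t) = 2K_1e^(-3t) - 3K_2e^(-t), x_2(t) = -K_1e^(-3t) + K_2e^(-t)

Coefficient matrix A = [[3, 12], [-2, -7]].
Characteristic polynomial det(A - λI) = λ^2 + 4λ + 3 = 0.
Eigenvalues λ = -3, -1.
For λ=-3: (A-λI) row 1 is [6, 12], so an eigenvector is (2, -1).
For λ=-1: (A-λI) row 1 is [4, 12], so an eigenvector is (-3, 1).
General solution: K_1e^(-3t)(2,-1) + K_2e^(-t)(-3,1).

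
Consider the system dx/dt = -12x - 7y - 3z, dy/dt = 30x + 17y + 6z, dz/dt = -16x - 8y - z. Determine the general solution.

x(t) = c_1e^(3t) - c_2e^(2t) + c_3e^(-t), y(t) = -3c_1e^(3t) + 2c_2e^(2t) - 2c_3e^(-t), z(t) = 2c_1e^(3t) + c_3e^(-t)

Coefficient matrix A = [[-12, -7, -3], [30, 17, 6], [-16, -8, -1]].
det(A - λI) = 0 gives eigenvalues λ = 3, 2, -1.
For λ=3: eigenvector (1,-3,2).
For λ=2: eigenvector (-1,2,0).
For λ=-1: eigenvector (1,-2,1).
General solution: c_1e^(3t)(1,-3,2) + c_2e^(2t)(-1,2,0) + c_3e^(-t)(1,-2,1).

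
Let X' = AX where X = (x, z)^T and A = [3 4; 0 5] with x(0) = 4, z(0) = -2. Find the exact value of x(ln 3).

A = [[3,4],[0,5]]; eigenvalues λ = 3, 5.
Eigenvectors: (-1,0) for λ=3, (2,1) for λ=5.
From the initial condition, c_1 = -8, c_2 = -2.
x(ln 3) = (-8)(3^3)(-1) + (-2)(3^5)(2) = -756.

-756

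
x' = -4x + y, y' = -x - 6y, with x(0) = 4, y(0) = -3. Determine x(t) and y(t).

x(t) = te^(-5t) + 4e^(-5t), y(t) = -te^(-5t) - 3e^(-5t)

Coefficient matrix A = [[-4, 1], [-1, -6]].
Characteristic polynomial det(A - λI) = λ^2 + 10λ + 25 = 0.
Single eigenvalue λ = -5 with algebraic multiplicity 2.
Eigenvector v = (1,-1); generalized eigenvector w with (A-λI)w=v is (0,1).
General solution: e^(-5t)[C_1·v + C_2·(t·v + w)].
Applying x(0)=4, y(0)=-3 gives C_1=4, C_2=1.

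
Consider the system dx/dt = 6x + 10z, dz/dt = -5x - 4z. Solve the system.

x(t) = -K_1e^(t)sin(5t) + K_1e^(t)cos(5t) + K_2e^(t)sin(5t) + K_2e^(t)cos(5t), z(t) = -K_1e^(t)cos(5t) - K_2e^(t)sin(5t)

Coefficient matrix A = [[6, 10], [-5, -4]].
Characteristic polynomial det(A - λI) = λ^2 - 2λ + 26 = 0.
Eigenvalues λ = 1 ± 5i (complex conjugate pair).
For λ=1+5i: an eigenvector is (1,-1) - i(-1,0) = (1 + i, -1).
A real fundamental pair from Re and Im of e^((1+5i)t)v: X_1 = e^(t)(cos(5t)·(1,-1) + sin(5t)·(-1,0)), X_2 = e^(t)(sin(5t)·(1,-1) - cos(5t)·(-1,0)).
General solution: K_1X_1 + K_2X_2.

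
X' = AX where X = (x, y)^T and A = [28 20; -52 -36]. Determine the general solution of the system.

x(t) = c_1e^(-4t)sin(4t) + 2c_1e^(-4t)cos(4t) + 2c_2e^(-4t)sin(4t) - c_2e^(-4t)cos(4t), y(t) = -2c_1e^(-4t)sin(4t) - 3c_1e^(-4t)cos(4t) - 3c_2e^(-4t)sin(4t) + 2c_2e^(-4t)cos(4t)

Coefficient matrix A = [[28, 20], [-52, -36]].
Characteristic polynomial det(A - λI) = λ^2 + 8λ + 32 = 0.
Eigenvalues λ = -4 ± 4i (complex conjugate pair).
For λ=-4+4i: an eigenvector is (2,-3) - i(1,-2) = (2 - i, -3 + 2i).
A real fundamental pair from Re and Im of e^((-4+4i)t)v: X_1 = e^(-4t)(cos(4t)·(2,-3) + sin(4t)·(1,-2)), X_2 = e^(-4t)(sin(4t)·(2,-3) - cos(4t)·(1,-2)).
General solution: c_1X_1 + c_2X_2.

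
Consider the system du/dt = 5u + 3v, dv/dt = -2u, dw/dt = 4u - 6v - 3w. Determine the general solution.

Coefficient matrix A = [[5, 3, 0], [-2, 0, 0], [4, -6, -3]].
det(A - λI) = 0 gives eigenvalues λ = -3, 2, 3.
For λ=-3: eigenvector (0,0,1).
For λ=2: eigenvector (-1,1,-2).
For λ=3: eigenvector (3,-2,4).
General solution: K_1e^(-3t)(0,0,1) + K_2e^(2t)(-1,1,-2) + K_3e^(3t)(3,-2,4).

u(t) = -K_2e^(2t) + 3K_3e^(3t), v(t) = K_2e^(2t) - 2K_3e^(3t), w(t) = K_1e^(-3t) - 2K_2e^(2t) + 4K_3e^(3t)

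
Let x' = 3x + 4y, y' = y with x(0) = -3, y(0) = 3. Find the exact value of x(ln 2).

A = [[3,4],[0,1]]; eigenvalues λ = 1, 3.
Eigenvectors: (2,-1) for λ=1, (-1,0) for λ=3.
From the initial condition, c_1 = -3, c_2 = -3.
x(ln 2) = (-3)(2^1)(2) + (-3)(2^3)(-1) = 12.

12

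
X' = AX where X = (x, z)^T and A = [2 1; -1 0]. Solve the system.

x(t) = c_1e^(t) + c_2te^(t) + 2c_2e^(t), z(t) = -c_1e^(t) - c_2te^(t) - c_2e^(t)

Coefficient matrix A = [[2, 1], [-1, 0]].
Characteristic polynomial det(A - λI) = λ^2 - 2λ + 1 = 0.
Single eigenvalue λ = 1 with algebraic multiplicity 2.
Eigenvector v = (1,-1); generalized eigenvector w with (A-λI)w=v is (2,-1).
General solution: e^(t)[c_1·v + c_2·(t·v + w)].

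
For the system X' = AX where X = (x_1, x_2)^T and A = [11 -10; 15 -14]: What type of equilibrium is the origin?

A = [[11,-10],[15,-14]]; det(A-λI) = λ^2 + 3λ - 4.
λ = -4, 1: opposite signs.

saddle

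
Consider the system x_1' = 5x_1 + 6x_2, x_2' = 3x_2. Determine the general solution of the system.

Coefficient matrix A = [[5, 6], [0, 3]].
Characteristic polynomial det(A - λI) = λ^2 - 8λ + 15 = 0.
Eigenvalues λ = 5, 3.
For λ=5: (A-λI) row 1 is [0, 6], so an eigenvector is (-1, 0).
For λ=3: (A-λI) row 1 is [2, 6], so an eigenvector is (3, -1).
General solution: K_1e^(5t)(-1,0) + K_2e^(3t)(3,-1).

x_1(t) = -K_1e^(5t) + 3K_2e^(3t), x_2(t) = -K_2e^(3t)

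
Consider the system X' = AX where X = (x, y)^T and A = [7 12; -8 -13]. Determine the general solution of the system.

Coefficient matrix A = [[7, 12], [-8, -13]].
Characteristic polynomial det(A - λI) = λ^2 + 6λ + 5 = 0.
Eigenvalues λ = -5, -1.
For λ=-5: (A-λI) row 1 is [12, 12], so an eigenvector is (-1, 1).
For λ=-1: (A-λI) row 1 is [8, 12], so an eigenvector is (-3, 2).
General solution: C_1e^(-5t)(-1,1) + C_2e^(-t)(-3,2).

x(t) = -C_1e^(-5t) - 3C_2e^(-t), y(t) = C_1e^(-5t) + 2C_2e^(-t)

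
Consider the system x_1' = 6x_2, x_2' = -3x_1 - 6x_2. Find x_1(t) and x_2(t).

Coefficient matrix A = [[0, 6], [-3, -6]].
Characteristic polynomial det(A - λI) = λ^2 + 6λ + 18 = 0.
Eigenvalues λ = -3 ± 3i (complex conjugate pair).
For λ=-3+3i: an eigenvector is (-1,1) - i(1,0) = (-1 - i, 1).
A real fundamental pair from Re and Im of e^((-3+3i)t)v: X_1 = e^(-3t)(cos(3t)·(-1,1) + sin(3t)·(1,0)), X_2 = e^(-3t)(sin(3t)·(-1,1) - cos(3t)·(1,0)).
General solution: c_1X_1 + c_2X_2.

x_1(t) = c_1e^(-3t)sin(3t) - c_1e^(-3t)cos(3t) - c_2e^(-3t)sin(3t) - c_2e^(-3t)cos(3t), x_2(t) = c_1e^(-3t)cos(3t) + c_2e^(-3t)sin(3t)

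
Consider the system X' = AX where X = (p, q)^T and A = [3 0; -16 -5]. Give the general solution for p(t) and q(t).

p(t) = -c_2e^(3t), q(t) = c_1e^(-5t) + 2c_2e^(3t)

Coefficient matrix A = [[3, 0], [-16, -5]].
Characteristic polynomial det(A - λI) = λ^2 + 2λ - 15 = 0.
Eigenvalues λ = -5, 3.
For λ=-5: (A-λI) row 1 is [8, 0], so an eigenvector is (0, 1).
For λ=3: (A-λI) row 2 is [-16, -8], so an eigenvector is (-1, 2).
General solution: c_1e^(-5t)(0,1) + c_2e^(3t)(-1,2).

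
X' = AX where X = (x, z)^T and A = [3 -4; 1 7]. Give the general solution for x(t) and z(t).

Coefficient matrix A = [[3, -4], [1, 7]].
Characteristic polynomial det(A - λI) = λ^2 - 10λ + 25 = 0.
Single eigenvalue λ = 5 with algebraic multiplicity 2.
Eigenvector v = (-2,1); generalized eigenvector w with (A-λI)w=v is (-3,2).
General solution: e^(5t)[K_1·v + K_2·(t·v + w)].

x(t) = -2K_1e^(5t) - 2K_2te^(5t) - 3K_2e^(5t), z(t) = K_1e^(5t) + K_2te^(5t) + 2K_2e^(5t)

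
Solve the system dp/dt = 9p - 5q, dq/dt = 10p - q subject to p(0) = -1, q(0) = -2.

p(t) = e^(4t)sin(5t) - e^(4t)cos(5t), q(t) = -2e^(4t)cos(5t)

Coefficient matrix A = [[9, -5], [10, -1]].
Characteristic polynomial det(A - λI) = λ^2 - 8λ + 41 = 0.
Eigenvalues λ = 4 ± 5i (complex conjugate pair).
For λ=4+5i: an eigenvector is (0,-1) - i(1,1) = (0 - i, -1 - i).
A real fundamental pair from Re and Im of e^((4+5i)t)v: X_1 = e^(4t)(cos(5t)·(0,-1) + sin(5t)·(1,1)), X_2 = e^(4t)(sin(5t)·(0,-1) - cos(5t)·(1,1)).
General solution: c_1X_1 + c_2X_2.
Applying p(0)=-1, q(0)=-2 gives c_1=1, c_2=1.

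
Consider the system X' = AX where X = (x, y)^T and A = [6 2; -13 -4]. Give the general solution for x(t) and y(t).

Coefficient matrix A = [[6, 2], [-13, -4]].
Characteristic polynomial det(A - λI) = λ^2 - 2λ + 2 = 0.
Eigenvalues λ = 1 ± i (complex conjugate pair).
For λ=1+i: an eigenvector is (-1,3) - i(1,-2) = (-1 - i, 3 + 2i).
A real fundamental pair from Re and Im of e^((1+i)t)v: X_1 = e^(t)(cos(t)·(-1,3) + sin(t)·(1,-2)), X_2 = e^(t)(sin(t)·(-1,3) - cos(t)·(1,-2)).
General solution: C_1X_1 + C_2X_2.

x(t) = C_1e^(t)sin(t) - C_1e^(t)cos(t) - C_2e^(t)sin(t) - C_2e^(t)cos(t), y(t) = -2C_1e^(t)sin(t) + 3C_1e^(t)cos(t) + 3C_2e^(t)sin(t) + 2C_2e^(t)cos(t)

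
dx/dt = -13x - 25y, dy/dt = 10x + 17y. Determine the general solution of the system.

Coefficient matrix A = [[-13, -25], [10, 17]].
Characteristic polynomial det(A - λI) = λ^2 - 4λ + 29 = 0.
Eigenvalues λ = 2 ± 5i (complex conjugate pair).
For λ=2+5i: an eigenvector is (-2,1) - i(1,-1) = (-2 - i, 1 + i).
A real fundamental pair from Re and Im of e^((2+5i)t)v: X_1 = e^(2t)(cos(5t)·(-2,1) + sin(5t)·(1,-1)), X_2 = e^(2t)(sin(5t)·(-2,1) - cos(5t)·(1,-1)).
General solution: c_1X_1 + c_2X_2.

x(t) = c_1e^(2t)sin(5t) - 2c_1e^(2t)cos(5t) - 2c_2e^(2t)sin(5t) - c_2e^(2t)cos(5t), y(t) = -c_1e^(2t)sin(5t) + c_1e^(2t)cos(5t) + c_2e^(2t)sin(5t) + c_2e^(2t)cos(5t)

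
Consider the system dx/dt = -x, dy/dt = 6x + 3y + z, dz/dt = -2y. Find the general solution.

Coefficient matrix A = [[-1, 0, 0], [6, 3, 1], [0, -2, 0]].
det(A - λI) = 0 gives eigenvalues λ = -1, 1, 2.
For λ=-1: eigenvector (1,-1,-2).
For λ=1: eigenvector (0,-1,2).
For λ=2: eigenvector (0,1,-1).
General solution: C_1e^(-t)(1,-1,-2) + C_2e^(t)(0,-1,2) + C_3e^(2t)(0,1,-1).

x(t) = C_1e^(-t), y(t) = -C_1e^(-t) - C_2e^(t) + C_3e^(2t), z(t) = -2C_1e^(-t) + 2C_2e^(t) - C_3e^(2t)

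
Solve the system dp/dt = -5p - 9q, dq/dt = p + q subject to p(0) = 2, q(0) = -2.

Coefficient matrix A = [[-5, -9], [1, 1]].
Characteristic polynomial det(A - λI) = λ^2 + 4λ + 4 = 0.
Single eigenvalue λ = -2 with algebraic multiplicity 2.
Eigenvector v = (3,-1); generalized eigenvector w with (A-λI)w=v is (-1,0).
General solution: e^(-2t)[K_1·v + K_2·(t·v + w)].
Applying p(0)=2, q(0)=-2 gives K_1=2, K_2=4.

p(t) = 12te^(-2t) + 2e^(-2t), q(t) = -4te^(-2t) - 2e^(-2t)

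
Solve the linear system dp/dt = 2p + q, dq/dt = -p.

p(t) = C_1e^(t) + C_2te^(t), q(t) = -C_1e^(t) - C_2te^(t) + C_2e^(t)

Coefficient matrix A = [[2, 1], [-1, 0]].
Characteristic polynomial det(A - λI) = λ^2 - 2λ + 1 = 0.
Single eigenvalue λ = 1 with algebraic multiplicity 2.
Eigenvector v = (1,-1); generalized eigenvector w with (A-λI)w=v is (0,1).
General solution: e^(t)[C_1·v + C_2·(t·v + w)].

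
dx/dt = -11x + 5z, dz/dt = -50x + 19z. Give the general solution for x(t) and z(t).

Coefficient matrix A = [[-11, 5], [-50, 19]].
Characteristic polynomial det(A - λI) = λ^2 - 8λ + 41 = 0.
Eigenvalues λ = 4 ± 5i (complex conjugate pair).
For λ=4+5i: an eigenvector is (1,3) - i(0,-1) = (1, 3 + i).
A real fundamental pair from Re and Im of e^((4+5i)t)v: X_1 = e^(4t)(cos(5t)·(1,3) + sin(5t)·(0,-1)), X_2 = e^(4t)(sin(5t)·(1,3) - cos(5t)·(0,-1)).
General solution: C_1X_1 + C_2X_2.

x(t) = C_1e^(4t)cos(5t) + C_2e^(4t)sin(5t), z(t) = -C_1e^(4t)sin(5t) + 3C_1e^(4t)cos(5t) + 3C_2e^(4t)sin(5t) + C_2e^(4t)cos(5t)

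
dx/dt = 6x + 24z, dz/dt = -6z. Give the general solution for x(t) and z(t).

Coefficient matrix A = [[6, 24], [0, -6]].
Characteristic polynomial det(A - λI) = λ^2 - 36 = 0.
Eigenvalues λ = 6, -6.
For λ=6: (A-λI) row 1 is [0, 24], so an eigenvector is (-1, 0).
For λ=-6: (A-λI) row 1 is [12, 24], so an eigenvector is (-2, 1).
General solution: K_1e^(6t)(-1,0) + K_2e^(-6t)(-2,1).

x(t) = -K_1e^(6t) - 2K_2e^(-6t), z(t) = K_2e^(-6t)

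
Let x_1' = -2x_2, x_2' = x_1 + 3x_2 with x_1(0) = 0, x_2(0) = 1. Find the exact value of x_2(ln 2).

6

A = [[0,-2],[1,3]]; eigenvalues λ = 1, 2.
Eigenvectors: (-2,1) for λ=1, (-1,1) for λ=2.
From the initial condition, c_1 = -1, c_2 = 2.
x_2(ln 2) = (-1)(2^1)(1) + (2)(2^2)(1) = 6.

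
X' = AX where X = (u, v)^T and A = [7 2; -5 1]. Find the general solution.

Coefficient matrix A = [[7, 2], [-5, 1]].
Characteristic polynomial det(A - λI) = λ^2 - 8λ + 17 = 0.
Eigenvalues λ = 4 ± i (complex conjugate pair).
For λ=4+i: an eigenvector is (-1,2) - i(1,-1) = (-1 - i, 2 + i).
A real fundamental pair from Re and Im of e^((4+i)t)v: X_1 = e^(4t)(cos(t)·(-1,2) + sin(t)·(1,-1)), X_2 = e^(4t)(sin(t)·(-1,2) - cos(t)·(1,-1)).
General solution: K_1X_1 + K_2X_2.

u(t) = K_1e^(4t)sin(t) - K_1e^(4t)cos(t) - K_2e^(4t)sin(t) - K_2e^(4t)cos(t), v(t) = -K_1e^(4t)sin(t) + 2K_1e^(4t)cos(t) + 2K_2e^(4t)sin(t) + K_2e^(4t)cos(t)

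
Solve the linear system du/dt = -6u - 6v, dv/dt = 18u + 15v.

Coefficient matrix A = [[-6, -6], [18, 15]].
Characteristic polynomial det(A - λI) = λ^2 - 9λ + 18 = 0.
Eigenvalues λ = 3, 6.
For λ=3: (A-λI) row 1 is [-9, -6], so an eigenvector is (2, -3).
For λ=6: (A-λI) row 1 is [-12, -6], so an eigenvector is (-1, 2).
General solution: C_1e^(3t)(2,-3) + C_2e^(6t)(-1,2).

u(t) = 2C_1e^(3t) - C_2e^(6t), v(t) = -3C_1e^(3t) + 2C_2e^(6t)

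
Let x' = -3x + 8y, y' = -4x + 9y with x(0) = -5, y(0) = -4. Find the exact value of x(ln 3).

-735

A = [[-3,8],[-4,9]]; eigenvalues λ = 5, 1.
Eigenvectors: (1,1) for λ=5, (2,1) for λ=1.
From the initial condition, c_1 = -3, c_2 = -1.
x(ln 3) = (-3)(3^5)(1) + (-1)(3^1)(2) = -735.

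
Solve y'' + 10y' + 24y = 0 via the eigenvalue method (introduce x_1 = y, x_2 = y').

y(t) = c_1e^(-4t) + c_2e^(-6t)

Let x_1 = y, x_2 = y'. Then x_1' = x_2 and x_2' = -24x_1 - 10x_2.
A = [[0,1],[-24,-10]]; det(A-λI) = λ^2 + 10λ + 24.
Eigenvalues λ = -4, -6 with eigenvectors (1,-4), (1,-6).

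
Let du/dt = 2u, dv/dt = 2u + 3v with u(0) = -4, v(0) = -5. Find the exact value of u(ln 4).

A = [[2,0],[2,3]]; eigenvalues λ = 3, 2.
Eigenvectors: (0,-1) for λ=3, (1,-2) for λ=2.
From the initial condition, c_1 = 13, c_2 = -4.
u(ln 4) = (13)(4^3)(0) + (-4)(4^2)(1) = -64.

-64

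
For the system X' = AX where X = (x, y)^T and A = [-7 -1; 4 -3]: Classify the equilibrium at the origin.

stable improper node

A = [[-7,-1],[4,-3]]; det(A-λI) = λ^2 + 10λ + 25.
repeated λ = -5 with a single eigenvector.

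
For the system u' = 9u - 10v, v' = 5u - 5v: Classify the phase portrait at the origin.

unstable spiral

A = [[9,-10],[5,-5]]; det(A-λI) = λ^2 - 4λ + 5.
λ = 2 ± i: positive real part.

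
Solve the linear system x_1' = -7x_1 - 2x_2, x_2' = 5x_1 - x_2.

Coefficient matrix A = [[-7, -2], [5, -1]].
Characteristic polynomial det(A - λI) = λ^2 + 8λ + 17 = 0.
Eigenvalues λ = -4 ± i (complex conjugate pair).
For λ=-4+i: an eigenvector is (1,-1) - i(-1,2) = (1 + i, -1 - 2i).
A real fundamental pair from Re and Im of e^((-4+i)t)v: X_1 = e^(-4t)(cos(t)·(1,-1) + sin(t)·(-1,2)), X_2 = e^(-4t)(sin(t)·(1,-1) - cos(t)·(-1,2)).
General solution: K_1X_1 + K_2X_2.

x_1(t) = -K_1e^(-4t)sin(t) + K_1e^(-4t)cos(t) + K_2e^(-4t)sin(t) + K_2e^(-4t)cos(t), x_2(t) = 2K_1e^(-4t)sin(t) - K_1e^(-4t)cos(t) - K_2e^(-4t)sin(t) - 2K_2e^(-4t)cos(t)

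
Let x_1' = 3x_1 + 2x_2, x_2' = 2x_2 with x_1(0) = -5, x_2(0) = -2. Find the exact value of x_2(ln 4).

A = [[3,2],[0,2]]; eigenvalues λ = 3, 2.
Eigenvectors: (1,0) for λ=3, (2,-1) for λ=2.
From the initial condition, c_1 = -9, c_2 = 2.
x_2(ln 4) = (-9)(4^3)(0) + (2)(4^2)(-1) = -32.

-32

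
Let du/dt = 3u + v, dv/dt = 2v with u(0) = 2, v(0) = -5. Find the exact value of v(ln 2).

A = [[3,1],[0,2]]; eigenvalues λ = 2, 3.
Eigenvectors: (1,-1) for λ=2, (1,0) for λ=3.
From the initial condition, c_1 = 5, c_2 = -3.
v(ln 2) = (5)(2^2)(-1) + (-3)(2^3)(0) = -20.

-20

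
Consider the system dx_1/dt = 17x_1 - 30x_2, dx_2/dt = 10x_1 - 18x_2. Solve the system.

x_1(t) = 2c_1e^(2t) + 3c_2e^(-3t), x_2(t) = c_1e^(2t) + 2c_2e^(-3t)

Coefficient matrix A = [[17, -30], [10, -18]].
Characteristic polynomial det(A - λI) = λ^2 + λ - 6 = 0.
Eigenvalues λ = 2, -3.
For λ=2: (A-λI) row 1 is [15, -30], so an eigenvector is (2, 1).
For λ=-3: (A-λI) row 1 is [20, -30], so an eigenvector is (3, 2).
General solution: c_1e^(2t)(2,1) + c_2e^(-3t)(3,2).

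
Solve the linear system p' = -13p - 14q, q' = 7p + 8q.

Coefficient matrix A = [[-13, -14], [7, 8]].
Characteristic polynomial det(A - λI) = λ^2 + 5λ - 6 = 0.
Eigenvalues λ = -6, 1.
For λ=-6: (A-λI) row 1 is [-7, -14], so an eigenvector is (2, -1).
For λ=1: (A-λI) row 1 is [-14, -14], so an eigenvector is (-1, 1).
General solution: C_1e^(-6t)(2,-1) + C_2e^(t)(-1,1).

p(t) = 2C_1e^(-6t) - C_2e^(t), q(t) = -C_1e^(-6t) + C_2e^(t)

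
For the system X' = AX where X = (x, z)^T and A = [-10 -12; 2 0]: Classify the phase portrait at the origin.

stable node

A = [[-10,-12],[2,0]]; det(A-λI) = λ^2 + 10λ + 24.
λ = -4, -6: both negative.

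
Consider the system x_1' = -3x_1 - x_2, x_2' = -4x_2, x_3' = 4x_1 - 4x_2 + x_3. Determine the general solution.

Coefficient matrix A = [[-3, -1, 0], [0, -4, 0], [4, -4, 1]].
det(A - λI) = 0 gives eigenvalues λ = -4, -3, 1.
For λ=-4: eigenvector (1,1,0).
For λ=-3: eigenvector (1,0,-1).
For λ=1: eigenvector (0,0,1).
General solution: c_1e^(-4t)(1,1,0) + c_2e^(-3t)(1,0,-1) + c_3e^(t)(0,0,1).

x_1(t) = c_1e^(-4t) + c_2e^(-3t), x_2(t) = c_1e^(-4t), x_3(t) = -c_2e^(-3t) + c_3e^(t)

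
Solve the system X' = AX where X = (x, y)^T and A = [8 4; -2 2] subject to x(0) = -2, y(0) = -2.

x(t) = -8e^(6t) + 6e^(4t), y(t) = 4e^(6t) - 6e^(4t)

Coefficient matrix A = [[8, 4], [-2, 2]].
Characteristic polynomial det(A - λI) = λ^2 - 10λ + 24 = 0.
Eigenvalues λ = 4, 6.
For λ=4: (A-λI) row 1 is [4, 4], so an eigenvector is (-1, 1).
For λ=6: (A-λI) row 1 is [2, 4], so an eigenvector is (2, -1).
General solution: c_1e^(4t)(-1,1) + c_2e^(6t)(2,-1).
Applying x(0)=-2, y(0)=-2 gives c_1=-6, c_2=-4.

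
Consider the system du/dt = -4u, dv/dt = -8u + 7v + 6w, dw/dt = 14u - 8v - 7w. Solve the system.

Coefficient matrix A = [[-4, 0, 0], [-8, 7, 6], [14, -8, -7]].
det(A - λI) = 0 gives eigenvalues λ = -4, 1, -1.
For λ=-4: eigenvector (1,4,-6).
For λ=1: eigenvector (0,1,-1).
For λ=-1: eigenvector (0,-3,4).
General solution: K_1e^(-4t)(1,4,-6) + K_2e^(t)(0,1,-1) + K_3e^(-t)(0,-3,4).

u(t) = K_1e^(-4t), v(t) = 4K_1e^(-4t) + K_2e^(t) - 3K_3e^(-t), w(t) = -6K_1e^(-4t) - K_2e^(t) + 4K_3e^(-t)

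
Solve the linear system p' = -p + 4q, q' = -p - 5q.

Coefficient matrix A = [[-1, 4], [-1, -5]].
Characteristic polynomial det(A - λI) = λ^2 + 6λ + 9 = 0.
Single eigenvalue λ = -3 with algebraic multiplicity 2.
Eigenvector v = (-2,1); generalized eigenvector w with (A-λI)w=v is (-3,1).
General solution: e^(-3t)[c_1·v + c_2·(t·v + w)].

p(t) = -2c_1e^(-3t) - 2c_2te^(-3t) - 3c_2e^(-3t), q(t) = c_1e^(-3t) + c_2te^(-3t) + c_2e^(-3t)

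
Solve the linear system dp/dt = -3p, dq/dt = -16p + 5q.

Coefficient matrix A = [[-3, 0], [-16, 5]].
Characteristic polynomial det(A - λI) = λ^2 - 2λ - 15 = 0.
Eigenvalues λ = -3, 5.
For λ=-3: (A-λI) row 2 is [-16, 8], so an eigenvector is (1, 2).
For λ=5: (A-λI) row 1 is [-8, 0], so an eigenvector is (0, -1).
General solution: c_1e^(-3t)(1,2) + c_2e^(5t)(0,-1).

p(t) = c_1e^(-3t), q(t) = 2c_1e^(-3t) - c_2e^(5t)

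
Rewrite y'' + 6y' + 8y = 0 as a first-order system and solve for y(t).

y(t) = C_1e^(-4t) + C_2e^(-2t)

Let x_1 = y, x_2 = y'. Then x_1' = x_2 and x_2' = -8x_1 - 6x_2.
A = [[0,1],[-8,-6]]; det(A-λI) = λ^2 + 6λ + 8.
Eigenvalues λ = -4, -2 with eigenvectors (1,-4), (1,-2).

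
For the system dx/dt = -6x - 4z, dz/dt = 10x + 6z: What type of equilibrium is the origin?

A = [[-6,-4],[10,6]]; det(A-λI) = λ^2 + 4.
λ = 0 ± 2i: zero real part.

center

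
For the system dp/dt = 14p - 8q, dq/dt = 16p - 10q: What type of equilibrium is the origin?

A = [[14,-8],[16,-10]]; det(A-λI) = λ^2 - 4λ - 12.
λ = 6, -2: opposite signs.

saddle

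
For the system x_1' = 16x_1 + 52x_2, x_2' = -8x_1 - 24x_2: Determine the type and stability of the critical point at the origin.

A = [[16,52],[-8,-24]]; det(A-λI) = λ^2 + 8λ + 32.
λ = -4 ± 4i: negative real part.

stable spiral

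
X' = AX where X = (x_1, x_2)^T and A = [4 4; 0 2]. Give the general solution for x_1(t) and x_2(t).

x_1(t) = -K_1e^(4t) + 2K_2e^(2t), x_2(t) = -K_2e^(2t)

Coefficient matrix A = [[4, 4], [0, 2]].
Characteristic polynomial det(A - λI) = λ^2 - 6λ + 8 = 0.
Eigenvalues λ = 4, 2.
For λ=4: (A-λI) row 1 is [0, 4], so an eigenvector is (-1, 0).
For λ=2: (A-λI) row 1 is [2, 4], so an eigenvector is (2, -1).
General solution: K_1e^(4t)(-1,0) + K_2e^(2t)(2,-1).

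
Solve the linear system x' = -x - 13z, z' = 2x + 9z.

x(t) = 3C_1e^(4t)sin(t) + 2C_1e^(4t)cos(t) + 2C_2e^(4t)sin(t) - 3C_2e^(4t)cos(t), z(t) = -C_1e^(4t)sin(t) - C_1e^(4t)cos(t) - C_2e^(4t)sin(t) + C_2e^(4t)cos(t)

Coefficient matrix A = [[-1, -13], [2, 9]].
Characteristic polynomial det(A - λI) = λ^2 - 8λ + 17 = 0.
Eigenvalues λ = 4 ± i (complex conjugate pair).
For λ=4+i: an eigenvector is (2,-1) - i(3,-1) = (2 - 3i, -1 + i).
A real fundamental pair from Re and Im of e^((4+i)t)v: X_1 = e^(4t)(cos(t)·(2,-1) + sin(t)·(3,-1)), X_2 = e^(4t)(sin(t)·(2,-1) - cos(t)·(3,-1)).
General solution: C_1X_1 + C_2X_2.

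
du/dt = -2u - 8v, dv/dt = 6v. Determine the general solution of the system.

u(t) = -c_1e^(-2t) + c_2e^(6t), v(t) = -c_2e^(6t)

Coefficient matrix A = [[-2, -8], [0, 6]].
Characteristic polynomial det(A - λI) = λ^2 - 4λ - 12 = 0.
Eigenvalues λ = -2, 6.
For λ=-2: (A-λI) row 1 is [0, -8], so an eigenvector is (-1, 0).
For λ=6: (A-λI) row 1 is [-8, -8], so an eigenvector is (1, -1).
General solution: c_1e^(-2t)(-1,0) + c_2e^(6t)(1,-1).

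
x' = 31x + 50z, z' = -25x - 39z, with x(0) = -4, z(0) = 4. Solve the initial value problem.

Coefficient matrix A = [[31, 50], [-25, -39]].
Characteristic polynomial det(A - λI) = λ^2 + 8λ + 41 = 0.
Eigenvalues λ = -4 ± 5i (complex conjugate pair).
For λ=-4+5i: an eigenvector is (3,-2) - i(1,-1) = (3 - i, -2 + i).
A real fundamental pair from Re and Im of e^((-4+5i)t)v: X_1 = e^(-4t)(cos(5t)·(3,-2) + sin(5t)·(1,-1)), X_2 = e^(-4t)(sin(5t)·(3,-2) - cos(5t)·(1,-1)).
General solution: K_1X_1 + K_2X_2.
Applying x(0)=-4, z(0)=4 gives K_1=0, K_2=4.

x(t) = 12e^(-4t)sin(5t) - 4e^(-4t)cos(5t), z(t) = -8e^(-4t)sin(5t) + 4e^(-4t)cos(5t)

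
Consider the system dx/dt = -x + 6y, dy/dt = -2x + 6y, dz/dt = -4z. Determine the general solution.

Coefficient matrix A = [[-1, 6, 0], [-2, 6, 0], [0, 0, -4]].
det(A - λI) = 0 gives eigenvalues λ = 3, 2, -4.
For λ=3: eigenvector (-3,-2,0).
For λ=2: eigenvector (2,1,0).
For λ=-4: eigenvector (0,0,1).
General solution: C_1e^(3t)(-3,-2,0) + C_2e^(2t)(2,1,0) + C_3e^(-4t)(0,0,1).

x(t) = -3C_1e^(3t) + 2C_2e^(2t), y(t) = -2C_1e^(3t) + C_2e^(2t), z(t) = C_3e^(-4t)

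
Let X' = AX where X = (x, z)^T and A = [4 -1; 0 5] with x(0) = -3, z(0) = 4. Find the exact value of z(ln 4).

A = [[4,-1],[0,5]]; eigenvalues λ = 4, 5.
Eigenvectors: (1,0) for λ=4, (-1,1) for λ=5.
From the initial condition, c_1 = 1, c_2 = 4.
z(ln 4) = (1)(4^4)(0) + (4)(4^5)(1) = 4096.

4096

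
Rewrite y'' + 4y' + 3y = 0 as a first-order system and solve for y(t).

y(t) = K_1e^(-3t) + K_2e^(-t)

Let x_1 = y, x_2 = y'. Then x_1' = x_2 and x_2' = -3x_1 - 4x_2.
A = [[0,1],[-3,-4]]; det(A-λI) = λ^2 + 4λ + 3.
Eigenvalues λ = -3, -1 with eigenvectors (1,-3), (1,-1).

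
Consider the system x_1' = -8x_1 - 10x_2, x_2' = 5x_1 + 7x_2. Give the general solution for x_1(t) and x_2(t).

Coefficient matrix A = [[-8, -10], [5, 7]].
Characteristic polynomial det(A - λI) = λ^2 + λ - 6 = 0.
Eigenvalues λ = -3, 2.
For λ=-3: (A-λI) row 1 is [-5, -10], so an eigenvector is (-2, 1).
For λ=2: (A-λI) row 1 is [-10, -10], so an eigenvector is (-1, 1).
General solution: K_1e^(-3t)(-2,1) + K_2e^(2t)(-1,1).

x_1(t) = -2K_1e^(-3t) - K_2e^(2t), x_2(t) = K_1e^(-3t) + K_2e^(2t)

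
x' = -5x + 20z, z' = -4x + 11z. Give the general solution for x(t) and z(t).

Coefficient matrix A = [[-5, 20], [-4, 11]].
Characteristic polynomial det(A - λI) = λ^2 - 6λ + 25 = 0.
Eigenvalues λ = 3 ± 4i (complex conjugate pair).
For λ=3+4i: an eigenvector is (-2,-1) - i(-1,0) = (-2 + i, -1).
A real fundamental pair from Re and Im of e^((3+4i)t)v: X_1 = e^(3t)(cos(4t)·(-2,-1) + sin(4t)·(-1,0)), X_2 = e^(3t)(sin(4t)·(-2,-1) - cos(4t)·(-1,0)).
General solution: c_1X_1 + c_2X_2.

x(t) = -c_1e^(3t)sin(4t) - 2c_1e^(3t)cos(4t) - 2c_2e^(3t)sin(4t) + c_2e^(3t)cos(4t), z(t) = -c_1e^(3t)cos(4t) - c_2e^(3t)sin(4t)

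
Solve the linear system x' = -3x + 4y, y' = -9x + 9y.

Coefficient matrix A = [[-3, 4], [-9, 9]].
Characteristic polynomial det(A - λI) = λ^2 - 6λ + 9 = 0.
Single eigenvalue λ = 3 with algebraic multiplicity 2.
Eigenvector v = (-2,-3); generalized eigenvector w with (A-λI)w=v is (-1,-2).
General solution: e^(3t)[C_1·v + C_2·(t·v + w)].

x(t) = -2C_1e^(3t) - 2C_2te^(3t) - C_2e^(3t), y(t) = -3C_1e^(3t) - 3C_2te^(3t) - 2C_2e^(3t)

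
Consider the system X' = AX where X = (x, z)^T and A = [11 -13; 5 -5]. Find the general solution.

x(t) = -2K_1e^(3t)sin(t) + 3K_1e^(3t)cos(t) + 3K_2e^(3t)sin(t) + 2K_2e^(3t)cos(t), z(t) = -K_1e^(3t)sin(t) + 2K_1e^(3t)cos(t) + 2K_2e^(3t)sin(t) + K_2e^(3t)cos(t)

Coefficient matrix A = [[11, -13], [5, -5]].
Characteristic polynomial det(A - λI) = λ^2 - 6λ + 10 = 0.
Eigenvalues λ = 3 ± i (complex conjugate pair).
For λ=3+i: an eigenvector is (3,2) - i(-2,-1) = (3 + 2i, 2 + i).
A real fundamental pair from Re and Im of e^((3+i)t)v: X_1 = e^(3t)(cos(t)·(3,2) + sin(t)·(-2,-1)), X_2 = e^(3t)(sin(t)·(3,2) - cos(t)·(-2,-1)).
General solution: K_1X_1 + K_2X_2.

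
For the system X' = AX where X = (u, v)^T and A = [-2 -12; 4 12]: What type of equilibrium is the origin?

unstable node

A = [[-2,-12],[4,12]]; det(A-λI) = λ^2 - 10λ + 24.
λ = 6, 4: both positive.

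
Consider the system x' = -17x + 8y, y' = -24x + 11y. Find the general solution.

x(t) = 2c_1e^(-5t) + c_2e^(-t), y(t) = 3c_1e^(-5t) + 2c_2e^(-t)

Coefficient matrix A = [[-17, 8], [-24, 11]].
Characteristic polynomial det(A - λI) = λ^2 + 6λ + 5 = 0.
Eigenvalues λ = -5, -1.
For λ=-5: (A-λI) row 1 is [-12, 8], so an eigenvector is (2, 3).
For λ=-1: (A-λI) row 1 is [-16, 8], so an eigenvector is (1, 2).
General solution: c_1e^(-5t)(2,3) + c_2e^(-t)(1,2).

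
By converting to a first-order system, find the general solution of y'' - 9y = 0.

Let x_1 = y, x_2 = y'. Then x_1' = x_2 and x_2' = 9x_1.
A = [[0,1],[9,0]]; det(A-λI) = λ^2 - 9.
Eigenvalues λ = -3, 3 with eigenvectors (1,-3), (1,3).

y(t) = K_1e^(-3t) + K_2e^(3t)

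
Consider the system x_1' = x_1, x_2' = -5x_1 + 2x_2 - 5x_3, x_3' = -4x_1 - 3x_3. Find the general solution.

Coefficient matrix A = [[1, 0, 0], [-5, 2, -5], [-4, 0, -3]].
det(A - λI) = 0 gives eigenvalues λ = -3, 2, 1.
For λ=-3: eigenvector (0,1,1).
For λ=2: eigenvector (0,1,0).
For λ=1: eigenvector (1,0,-1).
General solution: K_1e^(-3t)(0,1,1) + K_2e^(2t)(0,1,0) + K_3e^(t)(1,0,-1).

x_1(t) = K_3e^(t), x_2(t) = K_1e^(-3t) + K_2e^(2t), x_3(t) = K_1e^(-3t) - K_3e^(t)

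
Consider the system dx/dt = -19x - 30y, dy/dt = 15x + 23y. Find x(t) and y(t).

x(t) = 3c_1e^(2t)sin(3t) + c_1e^(2t)cos(3t) + c_2e^(2t)sin(3t) - 3c_2e^(2t)cos(3t), y(t) = -2c_1e^(2t)sin(3t) - c_1e^(2t)cos(3t) - c_2e^(2t)sin(3t) + 2c_2e^(2t)cos(3t)

Coefficient matrix A = [[-19, -30], [15, 23]].
Characteristic polynomial det(A - λI) = λ^2 - 4λ + 13 = 0.
Eigenvalues λ = 2 ± 3i (complex conjugate pair).
For λ=2+3i: an eigenvector is (1,-1) - i(3,-2) = (1 - 3i, -1 + 2i).
A real fundamental pair from Re and Im of e^((2+3i)t)v: X_1 = e^(2t)(cos(3t)·(1,-1) + sin(3t)·(3,-2)), X_2 = e^(2t)(sin(3t)·(1,-1) - cos(3t)·(3,-2)).
General solution: c_1X_1 + c_2X_2.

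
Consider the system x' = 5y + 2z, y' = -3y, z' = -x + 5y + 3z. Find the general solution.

Coefficient matrix A = [[0, 5, 2], [0, -3, 0], [-1, 5, 3]].
det(A - λI) = 0 gives eigenvalues λ = 1, -3, 2.
For λ=1: eigenvector (2,0,1).
For λ=-3: eigenvector (-1,1,-1).
For λ=2: eigenvector (1,0,1).
General solution: c_1e^(t)(2,0,1) + c_2e^(-3t)(-1,1,-1) + c_3e^(2t)(1,0,1).

x(t) = 2c_1e^(t) - c_2e^(-3t) + c_3e^(2t), y(t) = c_2e^(-3t), z(t) = c_1e^(t) - c_2e^(-3t) + c_3e^(2t)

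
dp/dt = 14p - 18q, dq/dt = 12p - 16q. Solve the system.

p(t) = c_1e^(-4t) - 3c_2e^(2t), q(t) = c_1e^(-4t) - 2c_2e^(2t)

Coefficient matrix A = [[14, -18], [12, -16]].
Characteristic polynomial det(A - λI) = λ^2 + 2λ - 8 = 0.
Eigenvalues λ = -4, 2.
For λ=-4: (A-λI) row 1 is [18, -18], so an eigenvector is (1, 1).
For λ=2: (A-λI) row 1 is [12, -18], so an eigenvector is (-3, -2).
General solution: c_1e^(-4t)(1,1) + c_2e^(2t)(-3,-2).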